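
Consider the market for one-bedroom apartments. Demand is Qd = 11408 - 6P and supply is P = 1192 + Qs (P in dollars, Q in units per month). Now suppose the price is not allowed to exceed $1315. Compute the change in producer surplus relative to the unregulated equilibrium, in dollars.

Rearranging supply gives Qs = P - 1192. Equilibrium: 11408 - 6P = P - 1192, so 12600 = 7P and P* = 1800, Q* = 608.
Because the ceiling (1315) lies below the market-clearing price, it is binding.
At P = 1315: Qd = 11408 - 6·1315 = 3518 and Qs = 1315 - 1192 = 123.
Producer surplus without the control is ½ · (1800 - 1192) · 608 = 184832.
With the ceiling, producers sell 123 units at 1315, so PS = ½ · (1315 - 1192) · 123 = 7564.5.
Change in producer surplus = 7564.5 - 184832 = -177267.5.

-177267.5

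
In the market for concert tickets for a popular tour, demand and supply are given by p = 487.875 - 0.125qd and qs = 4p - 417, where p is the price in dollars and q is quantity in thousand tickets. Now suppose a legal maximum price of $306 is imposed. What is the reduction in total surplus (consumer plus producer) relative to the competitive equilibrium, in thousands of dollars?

8748

Rearranging demand gives qd = 3903 - 8p. Setting quantity demanded equal to quantity supplied, 3903 - 8p = 4p - 417, gives p* = 360 and q* = 1023.
Because the ceiling (306) lies below the market-clearing price, it is binding.
At p = 306: qd = 3903 - 8·306 = 1455 and qs = 4·306 - 417 = 807.
Quantity traded falls to 807. At q = 807 the demand price is (3903 - 807)/8 = 387 and the supply price is (417 + 807)/4 = 306.
Deadweight loss = ½ · (387 - 306) · (1023 - 807) = ½ · 81 · 216 = 8748.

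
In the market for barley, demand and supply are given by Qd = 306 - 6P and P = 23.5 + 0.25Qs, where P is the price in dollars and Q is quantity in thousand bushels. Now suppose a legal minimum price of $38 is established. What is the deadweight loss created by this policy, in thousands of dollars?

Rearranging supply gives Qs = 4P - 94. In a free market, 306 - 6P = 4P - 94 gives the equilibrium P* = 40, Q* = 66.
The floor of 38 is below the equilibrium price 40, so it is not binding; the market clears at P* = 40, Q* = 66.
Since the control does not bind, no trades are prevented and deadweight loss is zero.

0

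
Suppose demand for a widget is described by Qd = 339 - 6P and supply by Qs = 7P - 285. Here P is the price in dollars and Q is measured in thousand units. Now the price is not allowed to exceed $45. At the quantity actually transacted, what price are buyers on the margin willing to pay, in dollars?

51.5

In a free market, 339 - 6P = 7P - 285 gives the equilibrium P* = 48, Q* = 51.
Because the ceiling (45) lies below the market-clearing price, it is binding.
At P = 45: Qd = 339 - 6·45 = 69 and Qs = 7·45 - 285 = 30.
Only 30 units reach the market. On the demand curve, the marginal buyer's willingness to pay at Q = 30 is (339 - 30)/6 = 51.5.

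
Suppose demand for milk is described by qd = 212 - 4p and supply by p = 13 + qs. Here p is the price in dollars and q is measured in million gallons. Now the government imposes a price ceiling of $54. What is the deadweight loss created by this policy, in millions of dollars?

0

Rearranging supply gives qs = p - 13. In a free market, 212 - 4p = p - 13 gives the equilibrium p* = 45, q* = 32.
Since 54 is above p* = 45, the ceiling does not bind and the free-market outcome prevails.
Since the control does not bind, no trades are prevented and deadweight loss is zero.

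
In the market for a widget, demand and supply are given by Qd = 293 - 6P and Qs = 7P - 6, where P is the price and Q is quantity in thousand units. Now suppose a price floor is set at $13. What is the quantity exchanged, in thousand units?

155

Without the control the market clears where 293 - 6P = 7P - 6, i.e. P* = 23 and Q* = 155.
The floor of 13 is below the equilibrium price 23, so it is not binding; the market clears at P* = 23, Q* = 155.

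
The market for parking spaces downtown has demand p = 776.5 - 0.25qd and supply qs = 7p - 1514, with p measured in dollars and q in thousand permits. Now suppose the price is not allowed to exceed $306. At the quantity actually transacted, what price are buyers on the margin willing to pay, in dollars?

Rearranging demand gives qd = 3106 - 4p. Equilibrium: 3106 - 4p = 7p - 1514, so 4620 = 11p and p* = 420, q* = 1426.
Since 306 < 420, the ceiling is binding.
At p = 306: qd = 3106 - 4·306 = 1882 and qs = 7·306 - 1514 = 628.
Only 628 units reach the market. On the demand curve, the marginal buyer's willingness to pay at q = 628 is (3106 - 628)/4 = 619.5.

619.5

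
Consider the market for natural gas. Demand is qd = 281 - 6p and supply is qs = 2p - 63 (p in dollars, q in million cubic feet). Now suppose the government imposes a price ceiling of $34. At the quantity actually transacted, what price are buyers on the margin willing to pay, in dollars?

In a free market, 281 - 6p = 2p - 63 gives the equilibrium p* = 43, q* = 23.
Since 34 < 43, the ceiling is binding.
At p = 34: qd = 281 - 6·34 = 77 and qs = 2·34 - 63 = 5.
Only 5 units reach the market. On the demand curve, the marginal buyer's willingness to pay at q = 5 is (281 - 5)/6 = 46.

46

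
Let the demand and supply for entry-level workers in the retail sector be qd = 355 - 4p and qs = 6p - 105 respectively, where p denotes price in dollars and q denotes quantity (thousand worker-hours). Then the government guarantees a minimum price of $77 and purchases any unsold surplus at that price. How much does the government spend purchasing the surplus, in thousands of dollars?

23870

Without the control the market clears where 355 - 4p = 6p - 105, i.e. p* = 46 and q* = 171.
Because the floor (77) lies above the market-clearing price, it is binding.
At p = 77: qd = 355 - 4·77 = 47 and qs = 6·77 - 105 = 357.
Surplus = qs - qd = 310.
Government expenditure = surplus × support price = 310 × 77 = 23870.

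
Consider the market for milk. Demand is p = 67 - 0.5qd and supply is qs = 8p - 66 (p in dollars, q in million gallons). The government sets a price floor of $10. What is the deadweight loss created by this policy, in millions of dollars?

Rearranging demand gives qd = 134 - 2p. Setting quantity demanded equal to quantity supplied, 134 - 2p = 8p - 66, gives p* = 20 and q* = 94.
The floor of 10 is below the equilibrium price 20, so it is not binding; the market clears at p* = 20, q* = 94.
Since the control does not bind, no trades are prevented and deadweight loss is zero.

0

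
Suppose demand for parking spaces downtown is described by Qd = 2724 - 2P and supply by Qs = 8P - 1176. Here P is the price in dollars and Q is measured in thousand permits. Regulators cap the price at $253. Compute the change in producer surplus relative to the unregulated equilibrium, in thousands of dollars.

Equilibrium: 2724 - 2P = 8P - 1176, so 3900 = 10P and P* = 390, Q* = 1944.
Since 253 < 390, the ceiling is binding.
At P = 253: Qd = 2724 - 2·253 = 2218 and Qs = 8·253 - 1176 = 848.
Producer surplus without the control is ½ · (390 - 147) · 1944 = 236196.
With the ceiling, producers sell 848 units at 253, so PS = ½ · (253 - 147) · 848 = 44944.
Change in producer surplus = 44944 - 236196 = -191252.

-191252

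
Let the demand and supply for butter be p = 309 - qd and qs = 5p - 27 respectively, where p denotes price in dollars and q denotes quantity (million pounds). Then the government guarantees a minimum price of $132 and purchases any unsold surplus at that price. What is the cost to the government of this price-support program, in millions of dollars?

60192

Rearranging demand gives qd = 309 - p. In a free market, 309 - p = 5p - 27 gives the equilibrium p* = 56, q* = 253.
Because the floor (132) lies above the market-clearing price, it is binding.
At p = 132: qd = 309 - 132 = 177 and qs = 5·132 - 27 = 633.
Surplus = qs - qd = 456.
Government expenditure = surplus × support price = 456 × 132 = 60192.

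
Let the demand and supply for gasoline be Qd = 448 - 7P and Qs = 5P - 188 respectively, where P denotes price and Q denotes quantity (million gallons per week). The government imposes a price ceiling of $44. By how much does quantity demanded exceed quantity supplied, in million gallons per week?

In a free market, 448 - 7P = 5P - 188 gives the equilibrium P* = 53, Q* = 77.
Because the ceiling (44) lies below the market-clearing price, it is binding.
At P = 44: Qd = 448 - 7·44 = 140 and Qs = 5·44 - 188 = 32.
Shortage = Qd - Qs = 140 - 32 = 108.

108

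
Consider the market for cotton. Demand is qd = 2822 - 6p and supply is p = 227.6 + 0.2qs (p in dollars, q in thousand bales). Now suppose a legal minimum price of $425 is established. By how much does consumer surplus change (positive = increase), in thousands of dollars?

-30355

Rearranging supply gives qs = 5p - 1138. Without the control the market clears where 2822 - 6p = 5p - 1138, i.e. p* = 360 and q* = 662.
The floor of 425 is above the equilibrium price 360, so it binds.
At p = 425: qd = 2822 - 6·425 = 272 and qs = 5·425 - 1138 = 987.
Consumer surplus without the control is ½ · (1411/3 - 360) · 662 = 109561/3.
With the floor, consumers buy 272 units at 425, so CS = ½ · (1411/3 - 425) · 272 = 18496/3.
Change in consumer surplus = 18496/3 - 109561/3 = -30355.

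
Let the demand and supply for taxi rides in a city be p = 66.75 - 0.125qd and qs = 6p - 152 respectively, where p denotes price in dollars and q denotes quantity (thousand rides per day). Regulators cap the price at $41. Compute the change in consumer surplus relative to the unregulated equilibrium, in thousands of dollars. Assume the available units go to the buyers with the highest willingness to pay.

608

Rearranging demand gives qd = 534 - 8p. In a free market, 534 - 8p = 6p - 152 gives the equilibrium p* = 49, q* = 142.
The ceiling of 41 is below the equilibrium price 49, so it binds.
At p = 41: qd = 534 - 8·41 = 206 and qs = 6·41 - 152 = 94.
Consumer surplus without the control is ½ · (66.75 - 49) · 142 = 1260.25.
With the ceiling, 94 units are sold at 41 (assume they go to the highest-value buyers). The demand price at q = 94 is 55, so CS = ½ · [(66.75 - 41) + (55 - 41)] · 94 = 1868.25.
Change in consumer surplus = 1868.25 - 1260.25 = 608.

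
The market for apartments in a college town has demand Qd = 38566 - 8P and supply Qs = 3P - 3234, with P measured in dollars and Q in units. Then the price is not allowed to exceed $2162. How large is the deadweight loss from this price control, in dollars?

Setting quantity demanded equal to quantity supplied, 38566 - 8P = 3P - 3234, gives P* = 3800 and Q* = 8166.
The ceiling of 2162 is below the equilibrium price 3800, so it binds.
At P = 2162: Qd = 38566 - 8·2162 = 21270 and Qs = 3·2162 - 3234 = 3252.
Quantity traded falls to 3252. At Q = 3252 the demand price is (38566 - 3252)/8 = 4414.25 and the supply price is (3234 + 3252)/3 = 2162.
Deadweight loss = ½ · (4414.25 - 2162) · (8166 - 3252) = ½ · 2252.25 · 4914 = 5533778.25.

5533778.25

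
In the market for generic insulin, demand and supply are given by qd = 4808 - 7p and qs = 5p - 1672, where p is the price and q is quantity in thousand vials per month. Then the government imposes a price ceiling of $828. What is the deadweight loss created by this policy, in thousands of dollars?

Setting quantity demanded equal to quantity supplied, 4808 - 7p = 5p - 1672, gives p* = 540 and q* = 1028.
Since 828 is above p* = 540, the ceiling does not bind and the free-market outcome prevails.
Since the control does not bind, no trades are prevented and deadweight loss is zero.

0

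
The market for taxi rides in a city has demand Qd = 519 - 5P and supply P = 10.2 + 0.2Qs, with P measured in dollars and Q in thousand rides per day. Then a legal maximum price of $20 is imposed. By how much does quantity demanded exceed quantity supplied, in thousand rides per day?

370

Rearranging supply gives Qs = 5P - 51. In a free market, 519 - 5P = 5P - 51 gives the equilibrium P* = 57, Q* = 234.
Since 20 < 57, the ceiling is binding.
At P = 20: Qd = 519 - 5·20 = 419 and Qs = 5·20 - 51 = 49.
Shortage = Qd - Qs = 419 - 49 = 370.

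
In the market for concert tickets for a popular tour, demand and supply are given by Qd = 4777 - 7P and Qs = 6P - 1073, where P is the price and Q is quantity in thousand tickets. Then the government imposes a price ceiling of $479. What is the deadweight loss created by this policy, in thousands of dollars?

In a free market, 4777 - 7P = 6P - 1073 gives the equilibrium P* = 450, Q* = 1627.
The ceiling of 479 is above the equilibrium price 450, so it is not binding; the market clears at P* = 450, Q* = 1627.
Since the control does not bind, no trades are prevented and deadweight loss is zero.

0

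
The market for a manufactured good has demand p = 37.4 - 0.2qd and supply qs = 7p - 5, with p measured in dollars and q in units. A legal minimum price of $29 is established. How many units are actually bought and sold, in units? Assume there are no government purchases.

Rearranging demand gives qd = 187 - 5p. In a free market, 187 - 5p = 7p - 5 gives the equilibrium p* = 16, q* = 107.
Because the floor (29) lies above the market-clearing price, it is binding.
At p = 29: qd = 187 - 5·29 = 42 and qs = 7·29 - 5 = 198.
The quantity actually transacted is the short side, demand: 42.

42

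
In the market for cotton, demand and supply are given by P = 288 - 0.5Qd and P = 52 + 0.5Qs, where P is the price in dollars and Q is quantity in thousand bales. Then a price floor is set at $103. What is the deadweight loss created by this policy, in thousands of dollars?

Rearranging demand gives Qd = 576 - 2P; rearranging supply gives Qs = 2P - 104. Setting quantity demanded equal to quantity supplied, 576 - 2P = 2P - 104, gives P* = 170 and Q* = 236.
The floor of 103 is below the equilibrium price 170, so it is not binding; the market clears at P* = 170, Q* = 236.
Since the control does not bind, no trades are prevented and deadweight loss is zero.

0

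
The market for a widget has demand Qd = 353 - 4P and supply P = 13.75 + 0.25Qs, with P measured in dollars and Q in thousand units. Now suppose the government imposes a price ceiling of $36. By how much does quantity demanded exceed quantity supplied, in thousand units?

Rearranging supply gives Qs = 4P - 55. Setting quantity demanded equal to quantity supplied, 353 - 4P = 4P - 55, gives P* = 51 and Q* = 149.
The ceiling of 36 is below the equilibrium price 51, so it binds.
At P = 36: Qd = 353 - 4·36 = 209 and Qs = 4·36 - 55 = 89.
Shortage = Qd - Qs = 209 - 89 = 120.

120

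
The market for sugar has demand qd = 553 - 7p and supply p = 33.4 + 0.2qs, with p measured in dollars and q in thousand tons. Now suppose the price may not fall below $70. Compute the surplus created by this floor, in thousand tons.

120

Rearranging supply gives qs = 5p - 167. Without the control the market clears where 553 - 7p = 5p - 167, i.e. p* = 60 and q* = 133.
Because the floor (70) lies above the market-clearing price, it is binding.
At p = 70: qd = 553 - 7·70 = 63 and qs = 5·70 - 167 = 183.
Surplus = qs - qd = 183 - 63 = 120.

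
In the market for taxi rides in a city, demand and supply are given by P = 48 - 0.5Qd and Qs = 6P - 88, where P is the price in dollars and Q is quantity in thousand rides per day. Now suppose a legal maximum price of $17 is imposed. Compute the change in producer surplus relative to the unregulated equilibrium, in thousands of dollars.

Rearranging demand gives Qd = 96 - 2P. In a free market, 96 - 2P = 6P - 88 gives the equilibrium P* = 23, Q* = 50.
Since 17 < 23, the ceiling is binding.
At P = 17: Qd = 96 - 2·17 = 62 and Qs = 6·17 - 88 = 14.
Producer surplus without the control is ½ · (23 - 44/3) · 50 = 625/3.
With the ceiling, producers sell 14 units at 17, so PS = ½ · (17 - 44/3) · 14 = 49/3.
Change in producer surplus = 49/3 - 625/3 = -192.

-192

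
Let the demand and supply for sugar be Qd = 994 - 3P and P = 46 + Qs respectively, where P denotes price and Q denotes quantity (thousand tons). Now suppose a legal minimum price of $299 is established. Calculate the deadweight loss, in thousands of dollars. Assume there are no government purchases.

Rearranging supply gives Qs = P - 46. Setting quantity demanded equal to quantity supplied, 994 - 3P = P - 46, gives P* = 260 and Q* = 214.
Because the floor (299) lies above the market-clearing price, it is binding.
At P = 299: Qd = 994 - 3·299 = 97 and Qs = 299 - 46 = 253.
Quantity traded falls to 97. At Q = 97 the demand price is (994 - 97)/3 = 299 and the supply price is 46 + 97 = 143.
Deadweight loss = ½ · (299 - 143) · (214 - 97) = ½ · 156 · 117 = 9126.

9126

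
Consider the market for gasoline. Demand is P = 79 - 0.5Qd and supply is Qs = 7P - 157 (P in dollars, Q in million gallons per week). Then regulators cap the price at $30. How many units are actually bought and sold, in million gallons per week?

53

Rearranging demand gives Qd = 158 - 2P. In a free market, 158 - 2P = 7P - 157 gives the equilibrium P* = 35, Q* = 88.
The ceiling of 30 is below the equilibrium price 35, so it binds.
At P = 30: Qd = 158 - 2·30 = 98 and Qs = 7·30 - 157 = 53.
The quantity actually transacted is the short side, supply: 53.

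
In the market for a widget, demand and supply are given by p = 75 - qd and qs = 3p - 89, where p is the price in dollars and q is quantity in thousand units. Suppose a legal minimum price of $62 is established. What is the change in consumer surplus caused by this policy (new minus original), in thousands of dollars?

Rearranging demand gives qd = 75 - p. Setting quantity demanded equal to quantity supplied, 75 - p = 3p - 89, gives p* = 41 and q* = 34.
The floor of 62 is above the equilibrium price 41, so it binds.
At p = 62: qd = 75 - 62 = 13 and qs = 3·62 - 89 = 97.
Consumer surplus without the control is ½ · (75 - 41) · 34 = 578.
With the floor, consumers buy 13 units at 62, so CS = ½ · (75 - 62) · 13 = 84.5.
Change in consumer surplus = 84.5 - 578 = -493.5.

-493.5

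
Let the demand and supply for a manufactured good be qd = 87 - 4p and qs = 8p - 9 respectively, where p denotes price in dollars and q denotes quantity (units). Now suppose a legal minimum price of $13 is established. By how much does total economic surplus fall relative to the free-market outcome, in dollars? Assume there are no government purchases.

75

Without the control the market clears where 87 - 4p = 8p - 9, i.e. p* = 8 and q* = 55.
Since 13 > 8, the floor is binding.
At p = 13: qd = 87 - 4·13 = 35 and qs = 8·13 - 9 = 95.
Quantity traded falls to 35. At q = 35 the demand price is (87 - 35)/4 = 13 and the supply price is (9 + 35)/8 = 5.5.
Deadweight loss = ½ · (13 - 5.5) · (55 - 35) = ½ · 7.5 · 20 = 75.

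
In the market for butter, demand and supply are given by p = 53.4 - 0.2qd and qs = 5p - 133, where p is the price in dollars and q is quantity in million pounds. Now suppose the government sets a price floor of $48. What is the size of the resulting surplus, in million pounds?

Rearranging demand gives qd = 267 - 5p. In a free market, 267 - 5p = 5p - 133 gives the equilibrium p* = 40, q* = 67.
The floor of 48 is above the equilibrium price 40, so it binds.
At p = 48: qd = 267 - 5·48 = 27 and qs = 5·48 - 133 = 107.
Surplus = qs - qd = 107 - 27 = 80.

80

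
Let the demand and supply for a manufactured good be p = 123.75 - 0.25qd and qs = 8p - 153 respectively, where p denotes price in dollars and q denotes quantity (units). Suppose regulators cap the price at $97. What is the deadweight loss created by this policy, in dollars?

Rearranging demand gives qd = 495 - 4p. In a free market, 495 - 4p = 8p - 153 gives the equilibrium p* = 54, q* = 279.
The ceiling of 97 is above the equilibrium price 54, so it is not binding; the market clears at p* = 54, q* = 279.
Since the control does not bind, no trades are prevented and deadweight loss is zero.

0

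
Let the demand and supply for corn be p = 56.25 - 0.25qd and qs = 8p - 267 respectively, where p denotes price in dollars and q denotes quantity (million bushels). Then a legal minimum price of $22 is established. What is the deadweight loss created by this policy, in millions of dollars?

Rearranging demand gives qd = 225 - 4p. In a free market, 225 - 4p = 8p - 267 gives the equilibrium p* = 41, q* = 61.
The floor of 22 is below the equilibrium price 41, so it is not binding; the market clears at p* = 41, q* = 61.
Since the control does not bind, no trades are prevented and deadweight loss is zero.

0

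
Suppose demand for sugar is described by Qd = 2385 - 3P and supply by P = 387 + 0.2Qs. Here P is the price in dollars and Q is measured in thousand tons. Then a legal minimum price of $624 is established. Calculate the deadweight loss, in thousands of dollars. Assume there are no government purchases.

16934.4

Rearranging supply gives Qs = 5P - 1935. Setting quantity demanded equal to quantity supplied, 2385 - 3P = 5P - 1935, gives P* = 540 and Q* = 765.
Since 624 > 540, the floor is binding.
At P = 624: Qd = 2385 - 3·624 = 513 and Qs = 5·624 - 1935 = 1185.
Quantity traded falls to 513. At Q = 513 the demand price is (2385 - 513)/3 = 624 and the supply price is (1935 + 513)/5 = 489.6.
Deadweight loss = ½ · (624 - 489.6) · (765 - 513) = ½ · 134.4 · 252 = 16934.4.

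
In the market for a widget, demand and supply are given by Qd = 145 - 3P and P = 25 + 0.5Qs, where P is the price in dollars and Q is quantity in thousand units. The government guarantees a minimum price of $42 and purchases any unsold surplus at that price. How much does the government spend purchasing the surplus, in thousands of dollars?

Rearranging supply gives Qs = 2P - 50. In a free market, 145 - 3P = 2P - 50 gives the equilibrium P* = 39, Q* = 28.
Because the floor (42) lies above the market-clearing price, it is binding.
At P = 42: Qd = 145 - 3·42 = 19 and Qs = 2·42 - 50 = 34.
Surplus = Qs - Qd = 15.
Government expenditure = surplus × support price = 15 × 42 = 630.

630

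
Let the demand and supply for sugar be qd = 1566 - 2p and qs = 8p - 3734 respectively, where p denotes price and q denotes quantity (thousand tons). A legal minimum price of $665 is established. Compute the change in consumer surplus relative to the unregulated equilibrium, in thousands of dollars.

Setting quantity demanded equal to quantity supplied, 1566 - 2p = 8p - 3734, gives p* = 530 and q* = 506.
Because the floor (665) lies above the market-clearing price, it is binding.
At p = 665: qd = 1566 - 2·665 = 236 and qs = 8·665 - 3734 = 1586.
Consumer surplus without the control is ½ · (783 - 530) · 506 = 64009.
With the floor, consumers buy 236 units at 665, so CS = ½ · (783 - 665) · 236 = 13924.
Change in consumer surplus = 13924 - 64009 = -50085.

-50085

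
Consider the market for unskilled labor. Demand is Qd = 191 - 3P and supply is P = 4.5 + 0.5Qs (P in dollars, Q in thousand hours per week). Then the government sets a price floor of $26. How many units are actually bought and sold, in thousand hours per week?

71

Rearranging supply gives Qs = 2P - 9. Setting quantity demanded equal to quantity supplied, 191 - 3P = 2P - 9, gives P* = 40 and Q* = 71.
The floor of 26 is below the equilibrium price 40, so it is not binding; the market clears at P* = 40, Q* = 71.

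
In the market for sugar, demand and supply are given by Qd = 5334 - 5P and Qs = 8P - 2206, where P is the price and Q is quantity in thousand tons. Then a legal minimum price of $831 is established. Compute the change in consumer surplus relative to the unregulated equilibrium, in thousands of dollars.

-453431.5

Without the control the market clears where 5334 - 5P = 8P - 2206, i.e. P* = 580 and Q* = 2434.
The floor of 831 is above the equilibrium price 580, so it binds.
At P = 831: Qd = 5334 - 5·831 = 1179 and Qs = 8·831 - 2206 = 4442.
Consumer surplus without the control is ½ · (1066.8 - 580) · 2434 = 592435.6.
With the floor, consumers buy 1179 units at 831, so CS = ½ · (1066.8 - 831) · 1179 = 139004.1.
Change in consumer surplus = 139004.1 - 592435.6 = -453431.5.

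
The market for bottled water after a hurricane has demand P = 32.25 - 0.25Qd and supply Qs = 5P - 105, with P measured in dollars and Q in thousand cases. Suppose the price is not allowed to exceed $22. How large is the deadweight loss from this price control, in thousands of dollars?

Rearranging demand gives Qd = 129 - 4P. Equilibrium: 129 - 4P = 5P - 105, so 234 = 9P and P* = 26, Q* = 25.
Since 22 < 26, the ceiling is binding.
At P = 22: Qd = 129 - 4·22 = 41 and Qs = 5·22 - 105 = 5.
Quantity traded falls to 5. At Q = 5 the demand price is (129 - 5)/4 = 31 and the supply price is (105 + 5)/5 = 22.
Deadweight loss = ½ · (31 - 22) · (25 - 5) = ½ · 9 · 20 = 90.

90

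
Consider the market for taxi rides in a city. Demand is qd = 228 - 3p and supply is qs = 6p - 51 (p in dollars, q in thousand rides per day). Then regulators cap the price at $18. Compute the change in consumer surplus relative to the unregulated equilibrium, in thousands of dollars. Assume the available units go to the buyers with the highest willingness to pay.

In a free market, 228 - 3p = 6p - 51 gives the equilibrium p* = 31, q* = 135.
Since 18 < 31, the ceiling is binding.
At p = 18: qd = 228 - 3·18 = 174 and qs = 6·18 - 51 = 57.
Consumer surplus without the control is ½ · (76 - 31) · 135 = 3037.5.
With the ceiling, 57 units are sold at 18 (assume they go to the highest-value buyers). The demand price at q = 57 is 57, so CS = ½ · [(76 - 18) + (57 - 18)] · 57 = 2764.5.
Change in consumer surplus = 2764.5 - 3037.5 = -273.

-273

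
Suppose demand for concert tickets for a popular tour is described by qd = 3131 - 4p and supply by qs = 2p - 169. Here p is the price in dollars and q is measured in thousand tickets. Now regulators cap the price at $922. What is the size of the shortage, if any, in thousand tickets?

In a free market, 3131 - 4p = 2p - 169 gives the equilibrium p* = 550, q* = 931.
The ceiling of 922 is above the equilibrium price 550, so it is not binding; the market clears at p* = 550, q* = 931.
Since the control does not bind, there is no shortage.

0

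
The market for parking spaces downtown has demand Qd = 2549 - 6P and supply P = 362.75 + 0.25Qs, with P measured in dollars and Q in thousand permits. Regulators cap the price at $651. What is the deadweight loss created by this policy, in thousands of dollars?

Rearranging supply gives Qs = 4P - 1451. In a free market, 2549 - 6P = 4P - 1451 gives the equilibrium P* = 400, Q* = 149.
Since 651 is above P* = 400, the ceiling does not bind and the free-market outcome prevails.
Since the control does not bind, no trades are prevented and deadweight loss is zero.

0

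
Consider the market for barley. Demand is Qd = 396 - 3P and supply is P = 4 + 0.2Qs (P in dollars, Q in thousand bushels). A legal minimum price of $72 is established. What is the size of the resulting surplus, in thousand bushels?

160

Rearranging supply gives Qs = 5P - 20. Without the control the market clears where 396 - 3P = 5P - 20, i.e. P* = 52 and Q* = 240.
Because the floor (72) lies above the market-clearing price, it is binding.
At P = 72: Qd = 396 - 3·72 = 180 and Qs = 5·72 - 20 = 340.
Surplus = Qs - Qd = 340 - 180 = 160.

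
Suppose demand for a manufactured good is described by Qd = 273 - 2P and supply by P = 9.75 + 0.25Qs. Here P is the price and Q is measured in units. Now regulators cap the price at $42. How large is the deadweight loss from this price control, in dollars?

Rearranging supply gives Qs = 4P - 39. Equilibrium: 273 - 2P = 4P - 39, so 312 = 6P and P* = 52, Q* = 169.
The ceiling of 42 is below the equilibrium price 52, so it binds.
At P = 42: Qd = 273 - 2·42 = 189 and Qs = 4·42 - 39 = 129.
Quantity traded falls to 129. At Q = 129 the demand price is (273 - 129)/2 = 72 and the supply price is (39 + 129)/4 = 42.
Deadweight loss = ½ · (72 - 42) · (169 - 129) = ½ · 30 · 40 = 600.

600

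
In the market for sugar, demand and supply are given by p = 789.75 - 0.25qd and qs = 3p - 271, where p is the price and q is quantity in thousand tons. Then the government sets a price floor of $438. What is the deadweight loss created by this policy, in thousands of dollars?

Rearranging demand gives qd = 3159 - 4p. In a free market, 3159 - 4p = 3p - 271 gives the equilibrium p* = 490, q* = 1199.
Since 438 is below p* = 490, the floor does not bind and the free-market outcome prevails.
Since the control does not bind, no trades are prevented and deadweight loss is zero.

0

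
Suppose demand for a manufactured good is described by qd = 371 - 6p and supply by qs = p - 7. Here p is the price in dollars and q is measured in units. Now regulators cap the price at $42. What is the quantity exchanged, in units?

Equilibrium: 371 - 6p = p - 7, so 378 = 7p and p* = 54, q* = 47.
Because the ceiling (42) lies below the market-clearing price, it is binding.
At p = 42: qd = 371 - 6·42 = 119 and qs = 42 - 7 = 35.
The quantity actually transacted is the short side, supply: 35.

35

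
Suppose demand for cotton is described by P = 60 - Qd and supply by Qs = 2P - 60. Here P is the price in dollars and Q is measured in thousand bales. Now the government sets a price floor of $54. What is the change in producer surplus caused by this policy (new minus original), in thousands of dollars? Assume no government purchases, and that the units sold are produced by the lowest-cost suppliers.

Rearranging demand gives Qd = 60 - P. Setting quantity demanded equal to quantity supplied, 60 - P = 2P - 60, gives P* = 40 and Q* = 20.
The floor of 54 is above the equilibrium price 40, so it binds.
At P = 54: Qd = 60 - 54 = 6 and Qs = 2·54 - 60 = 48.
Producer surplus without the control is ½ · (40 - 30) · 20 = 100.
With the floor, 6 units are sold at 54. The supply price at Q = 6 is 33, so PS = ½ · [(54 - 30) + (54 - 33)] · 6 = 135.
Change in producer surplus = 135 - 100 = 35.

35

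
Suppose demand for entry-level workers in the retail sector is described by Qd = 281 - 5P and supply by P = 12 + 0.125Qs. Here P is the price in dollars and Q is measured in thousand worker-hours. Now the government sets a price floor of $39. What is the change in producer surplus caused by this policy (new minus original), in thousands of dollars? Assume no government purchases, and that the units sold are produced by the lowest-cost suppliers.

Rearranging supply gives Qs = 8P - 96. Setting quantity demanded equal to quantity supplied, 281 - 5P = 8P - 96, gives P* = 29 and Q* = 136.
Because the floor (39) lies above the market-clearing price, it is binding.
At P = 39: Qd = 281 - 5·39 = 86 and Qs = 8·39 - 96 = 216.
Producer surplus without the control is ½ · (29 - 12) · 136 = 1156.
With the floor, 86 units are sold at 39. The supply price at Q = 86 is 22.75, so PS = ½ · [(39 - 12) + (39 - 22.75)] · 86 = 1859.75.
Change in producer surplus = 1859.75 - 1156 = 703.75.

703.75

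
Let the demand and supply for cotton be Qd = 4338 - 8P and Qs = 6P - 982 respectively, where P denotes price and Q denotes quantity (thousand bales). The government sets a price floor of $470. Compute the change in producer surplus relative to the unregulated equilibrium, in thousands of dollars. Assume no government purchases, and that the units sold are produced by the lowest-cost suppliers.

8820

Setting quantity demanded equal to quantity supplied, 4338 - 8P = 6P - 982, gives P* = 380 and Q* = 1298.
Because the floor (470) lies above the market-clearing price, it is binding.
At P = 470: Qd = 4338 - 8·470 = 578 and Qs = 6·470 - 982 = 1838.
Producer surplus without the control is ½ · (380 - 491/3) · 1298 = 421201/3.
With the floor, 578 units are sold at 470. The supply price at Q = 578 is 260, so PS = ½ · [(470 - 491/3) + (470 - 260)] · 578 = 447661/3.
Change in producer surplus = 447661/3 - 421201/3 = 8820.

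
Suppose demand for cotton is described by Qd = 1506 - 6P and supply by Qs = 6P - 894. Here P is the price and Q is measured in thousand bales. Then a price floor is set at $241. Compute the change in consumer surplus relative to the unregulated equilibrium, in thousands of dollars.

Setting quantity demanded equal to quantity supplied, 1506 - 6P = 6P - 894, gives P* = 200 and Q* = 306.
Because the floor (241) lies above the market-clearing price, it is binding.
At P = 241: Qd = 1506 - 6·241 = 60 and Qs = 6·241 - 894 = 552.
Consumer surplus without the control is ½ · (251 - 200) · 306 = 7803.
With the floor, consumers buy 60 units at 241, so CS = ½ · (251 - 241) · 60 = 300.
Change in consumer surplus = 300 - 7803 = -7503.

-7503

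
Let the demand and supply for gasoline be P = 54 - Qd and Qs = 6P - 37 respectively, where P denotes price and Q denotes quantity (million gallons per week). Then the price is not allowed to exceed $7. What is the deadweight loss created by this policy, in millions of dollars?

756

Rearranging demand gives Qd = 54 - P. In a free market, 54 - P = 6P - 37 gives the equilibrium P* = 13, Q* = 41.
Since 7 < 13, the ceiling is binding.
At P = 7: Qd = 54 - 7 = 47 and Qs = 6·7 - 37 = 5.
Quantity traded falls to 5. At Q = 5 the demand price is 54 - 5 = 49 and the supply price is (37 + 5)/6 = 7.
Deadweight loss = ½ · (49 - 7) · (41 - 5) = ½ · 42 · 36 = 756.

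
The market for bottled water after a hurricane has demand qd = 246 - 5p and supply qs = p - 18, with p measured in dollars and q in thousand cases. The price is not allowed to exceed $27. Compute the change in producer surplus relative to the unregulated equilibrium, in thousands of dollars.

Without the control the market clears where 246 - 5p = p - 18, i.e. p* = 44 and q* = 26.
The ceiling of 27 is below the equilibrium price 44, so it binds.
At p = 27: qd = 246 - 5·27 = 111 and qs = 27 - 18 = 9.
Producer surplus without the control is ½ · (44 - 18) · 26 = 338.
With the ceiling, producers sell 9 units at 27, so PS = ½ · (27 - 18) · 9 = 40.5.
Change in producer surplus = 40.5 - 338 = -297.5.

-297.5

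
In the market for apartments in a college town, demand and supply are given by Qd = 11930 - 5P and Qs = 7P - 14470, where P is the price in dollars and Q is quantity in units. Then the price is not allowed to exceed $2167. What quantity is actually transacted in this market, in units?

Without the control the market clears where 11930 - 5P = 7P - 14470, i.e. P* = 2200 and Q* = 930.
The ceiling of 2167 is below the equilibrium price 2200, so it binds.
At P = 2167: Qd = 11930 - 5·2167 = 1095 and Qs = 7·2167 - 14470 = 699.
The quantity actually transacted is the short side, supply: 699.

699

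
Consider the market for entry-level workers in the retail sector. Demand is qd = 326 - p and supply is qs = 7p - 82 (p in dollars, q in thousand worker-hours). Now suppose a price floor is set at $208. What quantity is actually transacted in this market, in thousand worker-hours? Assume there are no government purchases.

Equilibrium: 326 - p = 7p - 82, so 408 = 8p and p* = 51, q* = 275.
The floor of 208 is above the equilibrium price 51, so it binds.
At p = 208: qd = 326 - 208 = 118 and qs = 7·208 - 82 = 1374.
The quantity actually transacted is the short side, demand: 118.

118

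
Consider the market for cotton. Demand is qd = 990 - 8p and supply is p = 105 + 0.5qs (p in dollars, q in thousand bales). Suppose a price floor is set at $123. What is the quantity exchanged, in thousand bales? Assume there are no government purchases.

6

Rearranging supply gives qs = 2p - 210. Setting quantity demanded equal to quantity supplied, 990 - 8p = 2p - 210, gives p* = 120 and q* = 30.
The floor of 123 is above the equilibrium price 120, so it binds.
At p = 123: qd = 990 - 8·123 = 6 and qs = 2·123 - 210 = 36.
The quantity actually transacted is the short side, demand: 6.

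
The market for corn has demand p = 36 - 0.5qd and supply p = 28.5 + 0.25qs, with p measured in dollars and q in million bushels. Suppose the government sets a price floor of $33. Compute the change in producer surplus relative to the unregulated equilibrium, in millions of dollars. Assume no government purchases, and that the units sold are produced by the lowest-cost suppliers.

Rearranging demand gives qd = 72 - 2p; rearranging supply gives qs = 4p - 114. Equilibrium: 72 - 2p = 4p - 114, so 186 = 6p and p* = 31, q* = 10.
Because the floor (33) lies above the market-clearing price, it is binding.
At p = 33: qd = 72 - 2·33 = 6 and qs = 4·33 - 114 = 18.
Producer surplus without the control is ½ · (31 - 28.5) · 10 = 12.5.
With the floor, 6 units are sold at 33. The supply price at q = 6 is 30, so PS = ½ · [(33 - 28.5) + (33 - 30)] · 6 = 22.5.
Change in producer surplus = 22.5 - 12.5 = 10.

10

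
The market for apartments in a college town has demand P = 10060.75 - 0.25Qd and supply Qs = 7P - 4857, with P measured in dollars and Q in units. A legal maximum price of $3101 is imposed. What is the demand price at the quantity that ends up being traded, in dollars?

5848.25

Rearranging demand gives Qd = 40243 - 4P. Setting quantity demanded equal to quantity supplied, 40243 - 4P = 7P - 4857, gives P* = 4100 and Q* = 23843.
The ceiling of 3101 is below the equilibrium price 4100, so it binds.
At P = 3101: Qd = 40243 - 4·3101 = 27839 and Qs = 7·3101 - 4857 = 16850.
Only 16850 units reach the market. On the demand curve, the marginal buyer's willingness to pay at Q = 16850 is (40243 - 16850)/4 = 5848.25.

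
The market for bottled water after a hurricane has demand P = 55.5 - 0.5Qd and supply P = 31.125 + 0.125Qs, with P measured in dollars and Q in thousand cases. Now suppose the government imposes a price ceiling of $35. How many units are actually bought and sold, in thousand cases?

Rearranging demand gives Qd = 111 - 2P; rearranging supply gives Qs = 8P - 249. Equilibrium: 111 - 2P = 8P - 249, so 360 = 10P and P* = 36, Q* = 39.
Since 35 < 36, the ceiling is binding.
At P = 35: Qd = 111 - 2·35 = 41 and Qs = 8·35 - 249 = 31.
The quantity actually transacted is the short side, supply: 31.

31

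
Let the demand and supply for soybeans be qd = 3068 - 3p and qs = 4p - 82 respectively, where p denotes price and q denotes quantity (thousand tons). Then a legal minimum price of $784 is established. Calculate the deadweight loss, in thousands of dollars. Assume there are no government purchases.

Setting quantity demanded equal to quantity supplied, 3068 - 3p = 4p - 82, gives p* = 450 and q* = 1718.
The floor of 784 is above the equilibrium price 450, so it binds.
At p = 784: qd = 3068 - 3·784 = 716 and qs = 4·784 - 82 = 3054.
Quantity traded falls to 716. At q = 716 the demand price is (3068 - 716)/3 = 784 and the supply price is (82 + 716)/4 = 199.5.
Deadweight loss = ½ · (784 - 199.5) · (1718 - 716) = ½ · 584.5 · 1002 = 292834.5.

292834.5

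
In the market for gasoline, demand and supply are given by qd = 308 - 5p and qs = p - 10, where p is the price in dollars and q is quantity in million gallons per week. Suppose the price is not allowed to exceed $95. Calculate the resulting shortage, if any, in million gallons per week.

Without the control the market clears where 308 - 5p = p - 10, i.e. p* = 53 and q* = 43.
The ceiling of 95 is above the equilibrium price 53, so it is not binding; the market clears at p* = 53, q* = 43.
Since the control does not bind, there is no shortage.

0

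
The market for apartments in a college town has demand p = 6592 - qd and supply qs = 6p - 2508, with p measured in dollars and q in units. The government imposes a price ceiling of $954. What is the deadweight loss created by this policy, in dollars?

Rearranging demand gives qd = 6592 - p. Without the control the market clears where 6592 - p = 6p - 2508, i.e. p* = 1300 and q* = 5292.
The ceiling of 954 is below the equilibrium price 1300, so it binds.
At p = 954: qd = 6592 - 954 = 5638 and qs = 6·954 - 2508 = 3216.
Quantity traded falls to 3216. At q = 3216 the demand price is 6592 - 3216 = 3376 and the supply price is (2508 + 3216)/6 = 954.
Deadweight loss = ½ · (3376 - 954) · (5292 - 3216) = ½ · 2422 · 2076 = 2514036.

2514036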